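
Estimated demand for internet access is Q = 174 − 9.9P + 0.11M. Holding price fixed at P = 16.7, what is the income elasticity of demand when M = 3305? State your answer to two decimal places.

At P = 16.7, M = 3305: Q = 372.220.
Holding P constant, ∂Q/∂M = 0.11.
η_M = (∂Q/∂M)·(M/Q) = 0.11 × (3305/372.220) = 0.98.

0.98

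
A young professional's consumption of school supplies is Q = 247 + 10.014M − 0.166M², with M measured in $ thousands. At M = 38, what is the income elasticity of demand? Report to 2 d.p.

-0.25

At M = 38: Q = 387.8280.
dQ/dM = 10.014 − 0.332M = -2.60200.
η = (dQ/dM)·(M/Q) = -2.60200 × (38/387.8280) = -0.25.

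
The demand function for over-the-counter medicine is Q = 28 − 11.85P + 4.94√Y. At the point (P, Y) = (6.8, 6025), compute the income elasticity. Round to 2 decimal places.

At P = 6.8, Y = 6025: Q = 330.867.
Holding P constant, ∂Q/∂Y = 4.94/(2√Y) = 0.0318213.
η_Y = (∂Q/∂Y)·(Y/Q) = 0.0318213 × (6025/330.867) = 0.58.

0.58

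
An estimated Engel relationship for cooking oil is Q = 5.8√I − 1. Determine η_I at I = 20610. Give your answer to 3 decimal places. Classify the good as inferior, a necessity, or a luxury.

At I = 20610: Q = 831.659.
dQ/dI = 5.8/(2√I) = 0.0202004 at this income.
η = (dQ/dI)·(I/Q) = 0.0202004 × (20610/831.659) = 0.501.
Since 0 < η < 1, the good is a necessity.

0.501 (necessity)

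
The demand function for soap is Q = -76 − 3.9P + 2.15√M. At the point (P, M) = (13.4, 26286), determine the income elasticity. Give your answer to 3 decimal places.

At P = 13.4, M = 26286: Q = 220.319.
Holding P constant, ∂Q/∂M = 2.15/(2√M) = 0.0066305.
η_M = (∂Q/∂M)·(M/Q) = 0.0066305 × (26286/220.319) = 0.791.

0.791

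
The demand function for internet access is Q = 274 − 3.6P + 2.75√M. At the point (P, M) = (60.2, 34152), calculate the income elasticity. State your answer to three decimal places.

At P = 60.2, M = 34152: Q = 565.487.
Holding P constant, ∂Q/∂M = 2.75/(2√M) = 0.00744037.
η_M = (∂Q/∂M)·(M/Q) = 0.00744037 × (34152/565.487) = 0.449.

0.449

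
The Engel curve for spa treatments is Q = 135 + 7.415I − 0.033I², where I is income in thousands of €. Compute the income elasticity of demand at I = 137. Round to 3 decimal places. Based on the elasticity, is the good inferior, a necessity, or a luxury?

-0.419 (inferior good)

At I = 137: Q = 531.4780.
dQ/dI = 7.415 − 0.066I = -1.62700.
η = (dQ/dI)·(I/Q) = -1.62700 × (137/531.4780) = -0.419.
η < 0 ⇒ inferior good.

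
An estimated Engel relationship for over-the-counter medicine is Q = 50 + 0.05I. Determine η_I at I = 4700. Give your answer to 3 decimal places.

0.825

At I = 4700: Q = 285.000.
dQ/dI = 0.05.
η = (dQ/dI)·(I/Q) = 0.05 × (4700/285.000) = 0.825.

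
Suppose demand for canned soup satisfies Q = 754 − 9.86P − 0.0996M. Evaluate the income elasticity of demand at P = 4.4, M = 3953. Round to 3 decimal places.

At P = 4.4, M = 3953: Q = 316.897.
Holding P constant, ∂Q/∂M = −0.0996.
η_M = (∂Q/∂M)·(M/Q) = -0.0996 × (3953/316.897) = -1.242.

-1.242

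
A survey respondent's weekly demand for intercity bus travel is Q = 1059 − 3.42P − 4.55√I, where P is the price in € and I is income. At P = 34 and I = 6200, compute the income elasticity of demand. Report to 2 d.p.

At P = 34, I = 6200: Q = 584.453.
Holding P constant, ∂Q/∂I = -4.55/(2√I) = -0.0288925.
η_I = (∂Q/∂I)·(I/Q) = -0.0288925 × (6200/584.453) = -0.31.

-0.31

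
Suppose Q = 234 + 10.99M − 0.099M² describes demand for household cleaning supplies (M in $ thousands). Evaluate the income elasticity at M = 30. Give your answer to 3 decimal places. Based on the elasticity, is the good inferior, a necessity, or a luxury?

0.319 (necessity)

At M = 30: Q = 474.6000.
dQ/dM = 10.99 − 0.198M = 5.05000.
η = (dQ/dM)·(M/Q) = 5.05000 × (30/474.6000) = 0.319.
0 < η < 1 ⇒ necessity.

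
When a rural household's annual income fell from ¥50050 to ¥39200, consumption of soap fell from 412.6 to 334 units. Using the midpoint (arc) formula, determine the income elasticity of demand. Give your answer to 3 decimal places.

ΔQ = 334 − 412.6 = -78.6; midpoint Q̄ = (412.6 + 334)/2 = 373.3.
ΔI = 39200 − 50050 = -10850; midpoint Ī = (50050 + 39200)/2 = 44625.
η = (ΔQ/Q̄) ÷ (ΔI/Ī) = (-78.6/373.3) ÷ (-10850/44625) = 0.866.

0.866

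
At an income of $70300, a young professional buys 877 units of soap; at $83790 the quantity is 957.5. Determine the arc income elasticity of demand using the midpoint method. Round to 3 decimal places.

0.501

ΔQ = 957.5 − 877 = 80.5; midpoint Q̄ = (877 + 957.5)/2 = 917.25.
ΔI = 83790 − 70300 = 13490; midpoint Ī = (70300 + 83790)/2 = 77045.
η = (ΔQ/Q̄) ÷ (ΔI/Ī) = (80.5/917.25) ÷ (13490/77045) = 0.501.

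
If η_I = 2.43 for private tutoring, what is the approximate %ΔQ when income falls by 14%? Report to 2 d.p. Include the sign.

%ΔQ ≈ η × %ΔI = 2.43 × (-14%) = -34.02%.

-34.02%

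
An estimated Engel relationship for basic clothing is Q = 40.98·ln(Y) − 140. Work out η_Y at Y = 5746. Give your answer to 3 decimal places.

0.191

At Y = 5746: Q = 214.734.
dQ/dY = 40.98/Y = 0.00713192 at this income.
η = (dQ/dY)·(Y/Q) = 0.00713192 × (5746/214.734) = 0.191.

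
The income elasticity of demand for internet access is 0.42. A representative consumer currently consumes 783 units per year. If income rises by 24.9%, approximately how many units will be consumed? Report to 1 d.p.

%ΔQ ≈ η × %ΔI = 0.42 × 24.9% = 10.458%.
New Q ≈ 783 × (1 + 0.10458) = 864.9.

864.9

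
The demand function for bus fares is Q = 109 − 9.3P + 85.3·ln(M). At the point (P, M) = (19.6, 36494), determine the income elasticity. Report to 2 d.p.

0.10

At P = 19.6, M = 36494: Q = 822.788.
Holding P constant, ∂Q/∂M = 85.3/M = 0.00233737.
η_M = (∂Q/∂M)·(M/Q) = 0.00233737 × (36494/822.788) = 0.10.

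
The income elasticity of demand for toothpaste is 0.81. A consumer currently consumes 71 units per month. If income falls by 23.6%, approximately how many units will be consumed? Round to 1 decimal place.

%ΔQ ≈ η × %ΔI = 0.81 × (-23.6%) = -19.116%.
New Q ≈ 71 × (1 − 0.19116) = 57.4.

57.4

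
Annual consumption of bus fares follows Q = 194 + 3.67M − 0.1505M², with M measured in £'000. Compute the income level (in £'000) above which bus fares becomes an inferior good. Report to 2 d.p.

12.19

dQ/dM = 3.67 − 0.301M.
The good is inferior where dQ/dM < 0. Setting dQ/dM = 0 gives M = 3.67 / 0.301 = 12.19.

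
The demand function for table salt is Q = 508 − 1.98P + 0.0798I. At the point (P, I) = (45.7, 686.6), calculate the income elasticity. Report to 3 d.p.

At P = 45.7, I = 686.6: Q = 472.305.
Holding P constant, ∂Q/∂I = 0.0798.
η_I = (∂Q/∂I)·(I/Q) = 0.0798 × (686.6/472.305) = 0.116.

0.116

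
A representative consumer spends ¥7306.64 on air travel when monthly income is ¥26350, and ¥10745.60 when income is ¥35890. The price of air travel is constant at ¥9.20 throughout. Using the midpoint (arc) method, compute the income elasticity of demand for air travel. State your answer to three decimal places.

1.243

With a constant price, Q₁ = 7306.64/9.20 = 794.200 and Q₂ = 10745.60/9.20 = 1168.000 (equivalently, work directly with expenditure since P cancels).
Midpoint %ΔQ = (10745.60 − 7306.64)/9026.12 = 0.38100; midpoint %ΔI = (35890 − 26350)/31120 = 0.30656.
η = 0.38100 / 0.30656 = 1.243.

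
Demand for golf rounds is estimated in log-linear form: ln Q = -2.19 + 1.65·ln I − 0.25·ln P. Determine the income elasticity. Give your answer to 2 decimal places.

In a log-linear demand, the coefficient on ln I is the income elasticity.
So η = 1.65.

1.65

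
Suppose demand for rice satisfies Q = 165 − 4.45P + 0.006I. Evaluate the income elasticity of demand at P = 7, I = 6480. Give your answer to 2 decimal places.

At P = 7, I = 6480: Q = 172.730.
Holding P constant, ∂Q/∂I = 0.006.
η_I = (∂Q/∂I)·(I/Q) = 0.006 × (6480/172.730) = 0.23.

0.23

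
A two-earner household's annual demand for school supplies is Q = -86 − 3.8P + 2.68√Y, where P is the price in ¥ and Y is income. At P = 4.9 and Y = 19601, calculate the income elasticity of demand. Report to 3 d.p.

0.693

At P = 4.9, Y = 19601: Q = 270.590.
Holding P constant, ∂Q/∂Y = 2.68/(2√Y) = 0.00957118.
η_Y = (∂Q/∂Y)·(Y/Q) = 0.00957118 × (19601/270.590) = 0.693.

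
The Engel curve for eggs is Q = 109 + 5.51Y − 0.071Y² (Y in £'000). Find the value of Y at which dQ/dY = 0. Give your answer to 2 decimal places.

dQ/dY = 5.51 − 0.142Y.
The good is inferior where dQ/dY < 0. Setting dQ/dY = 0 gives Y = 5.51 / 0.142 = 38.80.

38.80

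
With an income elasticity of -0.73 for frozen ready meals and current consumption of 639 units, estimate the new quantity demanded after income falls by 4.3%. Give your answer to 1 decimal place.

%ΔQ ≈ η × %ΔI = -0.73 × (-4.3%) = 3.139%.
New Q ≈ 639 × (1 + 0.03139) = 659.1.

659.1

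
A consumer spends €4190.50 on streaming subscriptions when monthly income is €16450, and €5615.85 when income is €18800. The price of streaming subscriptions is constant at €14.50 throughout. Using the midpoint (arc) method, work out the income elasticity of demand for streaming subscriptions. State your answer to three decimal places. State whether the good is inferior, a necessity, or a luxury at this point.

2.180 (luxury)

With a constant price, Q₁ = 4190.50/14.50 = 289.000 and Q₂ = 5615.85/14.50 = 387.300 (equivalently, work directly with expenditure since P cancels).
Midpoint %ΔQ = (5615.85 − 4190.50)/4903.18 = 0.29070; midpoint %ΔI = (18800 − 16450)/17625 = 0.13333.
η = 0.29070 / 0.13333 = 2.180.
η > 1 ⇒ luxury.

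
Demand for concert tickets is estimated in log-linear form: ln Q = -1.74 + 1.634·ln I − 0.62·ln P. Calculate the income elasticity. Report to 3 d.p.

In a log-linear demand, the coefficient on ln I is the income elasticity.
So η = 1.634.

1.634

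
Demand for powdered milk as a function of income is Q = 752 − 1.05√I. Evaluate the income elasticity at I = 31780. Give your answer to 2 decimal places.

At I = 31780: Q = 564.817.
dQ/dI = -1.05/(2√I) = -0.00294498 at this income.
η = (dQ/dI)·(I/Q) = -0.00294498 × (31780/564.817) = -0.17.

-0.17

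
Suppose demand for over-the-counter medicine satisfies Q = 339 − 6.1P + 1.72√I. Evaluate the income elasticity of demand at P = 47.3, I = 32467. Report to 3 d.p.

At P = 47.3, I = 32467: Q = 360.390.
Holding P constant, ∂Q/∂I = 1.72/(2√I) = 0.00477285.
η_I = (∂Q/∂I)·(I/Q) = 0.00477285 × (32467/360.390) = 0.430.

0.430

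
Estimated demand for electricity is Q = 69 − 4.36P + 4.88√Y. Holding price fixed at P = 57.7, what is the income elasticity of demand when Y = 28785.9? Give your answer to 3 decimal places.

At P = 57.7, Y = 28785.9: Q = 645.389.
Holding P constant, ∂Q/∂Y = 4.88/(2√Y) = 0.0143814.
η_Y = (∂Q/∂Y)·(Y/Q) = 0.0143814 × (28785.9/645.389) = 0.641.

0.641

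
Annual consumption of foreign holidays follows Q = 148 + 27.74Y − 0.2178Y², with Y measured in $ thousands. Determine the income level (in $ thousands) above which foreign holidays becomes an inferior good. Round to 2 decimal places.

63.68

dQ/dY = 27.74 − 0.4356Y.
The good is inferior where dQ/dY < 0. Setting dQ/dY = 0 gives Y = 27.74 / 0.4356 = 63.68.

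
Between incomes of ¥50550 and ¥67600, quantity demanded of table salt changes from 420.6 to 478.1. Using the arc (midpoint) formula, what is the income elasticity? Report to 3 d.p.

ΔQ = 478.1 − 420.6 = 57.5; midpoint Q̄ = (420.6 + 478.1)/2 = 449.35.
ΔI = 67600 − 50550 = 17050; midpoint Ī = (50550 + 67600)/2 = 59075.
η = (ΔQ/Q̄) ÷ (ΔI/Ī) = (57.5/449.35) ÷ (17050/59075) = 0.443.

0.443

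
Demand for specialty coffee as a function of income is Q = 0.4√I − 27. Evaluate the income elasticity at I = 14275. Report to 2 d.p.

At I = 14275: Q = 20.791.
dQ/dI = 0.4/(2√I) = 0.00167395 at this income.
η = (dQ/dI)·(I/Q) = 0.00167395 × (14275/20.791) = 1.15.

1.15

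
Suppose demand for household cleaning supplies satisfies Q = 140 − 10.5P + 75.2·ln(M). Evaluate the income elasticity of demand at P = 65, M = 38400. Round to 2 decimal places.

At P = 65, M = 38400: Q = 251.297.
Holding P constant, ∂Q/∂M = 75.2/M = 0.00195833.
η_M = (∂Q/∂M)·(M/Q) = 0.00195833 × (38400/251.297) = 0.30.

0.30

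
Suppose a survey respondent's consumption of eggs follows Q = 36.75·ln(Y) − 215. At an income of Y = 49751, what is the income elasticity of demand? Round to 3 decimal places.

At Y = 49751: Q = 182.443.
dQ/dY = 36.75/Y = 0.000738679 at this income.
η = (dQ/dY)·(Y/Q) = 0.000738679 × (49751/182.443) = 0.201.

0.201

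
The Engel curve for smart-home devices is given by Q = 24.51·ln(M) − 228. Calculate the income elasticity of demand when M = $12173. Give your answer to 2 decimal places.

At M = 12173: Q = 2.565.
dQ/dM = 24.51/M = 0.00201347 at this income.
η = (dQ/dM)·(M/Q) = 0.00201347 × (12173/2.565) = 9.56.

9.56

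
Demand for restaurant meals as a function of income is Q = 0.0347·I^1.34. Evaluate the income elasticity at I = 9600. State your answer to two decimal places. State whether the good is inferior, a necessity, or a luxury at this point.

For Q = A·I^β the income elasticity is constant and equal to β.
Here β = 1.34, so η = 1.34.
Since η > 1, the good is a luxury.

1.34 (luxury)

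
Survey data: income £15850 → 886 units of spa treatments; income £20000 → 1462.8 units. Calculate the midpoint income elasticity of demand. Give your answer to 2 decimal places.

ΔQ = 1462.8 − 886 = 576.8; midpoint Q̄ = (886 + 1462.8)/2 = 1174.4.
ΔI = 20000 − 15850 = 4150; midpoint Ī = (15850 + 20000)/2 = 17925.
η = (ΔQ/Q̄) ÷ (ΔI/Ī) = (576.8/1174.4) ÷ (4150/17925) = 2.12.

2.12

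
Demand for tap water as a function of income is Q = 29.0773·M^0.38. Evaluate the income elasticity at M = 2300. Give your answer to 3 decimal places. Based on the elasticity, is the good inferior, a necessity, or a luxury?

0.380 (necessity)

For Q = A·M^β the income elasticity is constant and equal to β.
Here β = 0.38, so η = 0.380.
Since 0 < η < 1, the good is a necessity.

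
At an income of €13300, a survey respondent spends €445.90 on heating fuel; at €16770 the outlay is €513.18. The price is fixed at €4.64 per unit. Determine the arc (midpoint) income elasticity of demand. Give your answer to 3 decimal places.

0.608

With a constant price, Q₁ = 445.90/4.64 = 96.099 and Q₂ = 513.18/4.64 = 110.599 (equivalently, work directly with expenditure since P cancels).
Midpoint %ΔQ = (513.18 − 445.90)/479.54 = 0.14030; midpoint %ΔI = (16770 − 13300)/15035 = 0.23079.
η = 0.14030 / 0.23079 = 0.608.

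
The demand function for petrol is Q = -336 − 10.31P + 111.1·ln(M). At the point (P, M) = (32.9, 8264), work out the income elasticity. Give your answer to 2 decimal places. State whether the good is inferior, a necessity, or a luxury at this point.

At P = 32.9, M = 8264: Q = 326.886.
Holding P constant, ∂Q/∂M = 111.1/M = 0.0134439.
η_M = (∂Q/∂M)·(M/Q) = 0.0134439 × (8264/326.886) = 0.34.
Since 0 < η < 1, this is a necessity.

0.34 (necessity)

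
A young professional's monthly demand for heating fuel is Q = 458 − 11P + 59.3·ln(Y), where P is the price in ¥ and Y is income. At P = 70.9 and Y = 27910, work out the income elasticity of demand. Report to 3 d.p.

0.208

At P = 70.9, Y = 27910: Q = 285.139.
Holding P constant, ∂Q/∂Y = 59.3/Y = 0.00212469.
η_Y = (∂Q/∂Y)·(Y/Q) = 0.00212469 × (27910/285.139) = 0.208.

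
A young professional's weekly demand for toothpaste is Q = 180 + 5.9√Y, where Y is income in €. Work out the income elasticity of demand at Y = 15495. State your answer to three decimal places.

At Y = 15495: Q = 914.426.
dQ/dY = 5.9/(2√Y) = 0.0236988 at this income.
η = (dQ/dY)·(Y/Q) = 0.0236988 × (15495/914.426) = 0.402.

0.402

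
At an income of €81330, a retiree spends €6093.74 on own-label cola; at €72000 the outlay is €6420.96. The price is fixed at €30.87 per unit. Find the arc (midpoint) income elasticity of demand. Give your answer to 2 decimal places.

-0.43

With a constant price, Q₁ = 6093.74/30.87 = 197.400 and Q₂ = 6420.96/30.87 = 208.000 (equivalently, work directly with expenditure since P cancels).
Midpoint %ΔQ = (6420.96 − 6093.74)/6257.35 = 0.05229; midpoint %ΔI = (72000 − 81330)/76665 = -0.12170.
η = 0.05229 / -0.12170 = -0.43.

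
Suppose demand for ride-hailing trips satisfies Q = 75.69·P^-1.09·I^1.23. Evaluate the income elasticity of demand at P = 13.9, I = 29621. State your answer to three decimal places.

For a multiplicative demand Q = A·P^α·I^β, the income elasticity is β everywhere.
Here β = 1.23, so η = 1.230.

1.230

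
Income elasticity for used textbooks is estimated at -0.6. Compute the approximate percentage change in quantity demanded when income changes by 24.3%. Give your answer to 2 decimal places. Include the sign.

%ΔQ ≈ η × %ΔI = -0.6 × 24.3% = -14.58%.

-14.58%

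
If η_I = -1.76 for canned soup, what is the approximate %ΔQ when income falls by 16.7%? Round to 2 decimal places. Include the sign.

%ΔQ ≈ η × %ΔI = -1.76 × (-16.7%) = 29.39%.

29.39%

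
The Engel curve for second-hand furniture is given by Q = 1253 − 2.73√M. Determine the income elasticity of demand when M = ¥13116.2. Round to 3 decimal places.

At M = 13116.2: Q = 940.344.
dQ/dM = -2.73/(2√M) = -0.0119187 at this income.
η = (dQ/dM)·(M/Q) = -0.0119187 × (13116.2/940.344) = -0.166.

-0.166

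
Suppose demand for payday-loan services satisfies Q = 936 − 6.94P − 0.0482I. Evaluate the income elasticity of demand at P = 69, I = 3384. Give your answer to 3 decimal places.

-0.555

At P = 69, I = 3384: Q = 294.031.
Holding P constant, ∂Q/∂I = −0.0482.
η_I = (∂Q/∂I)·(I/Q) = -0.0482 × (3384/294.031) = -0.555.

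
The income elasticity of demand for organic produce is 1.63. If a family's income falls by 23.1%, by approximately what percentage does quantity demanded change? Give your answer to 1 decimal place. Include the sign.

%ΔQ ≈ η × %ΔI = 1.63 × (-23.1%) = -37.7%.

-37.7%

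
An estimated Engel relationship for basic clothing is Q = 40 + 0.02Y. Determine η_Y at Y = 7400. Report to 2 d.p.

0.79

At Y = 7400: Q = 188.000.
dQ/dY = 0.02.
η = (dQ/dY)·(Y/Q) = 0.02 × (7400/188.000) = 0.79.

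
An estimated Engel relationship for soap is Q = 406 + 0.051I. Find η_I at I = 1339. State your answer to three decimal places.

At I = 1339: Q = 474.289.
dQ/dI = 0.051.
η = (dQ/dI)·(I/Q) = 0.051 × (1339/474.289) = 0.144.

0.144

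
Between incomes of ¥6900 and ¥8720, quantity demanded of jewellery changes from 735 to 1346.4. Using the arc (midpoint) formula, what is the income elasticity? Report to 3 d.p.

ΔQ = 1346.4 − 735 = 611.4; midpoint Q̄ = (735 + 1346.4)/2 = 1040.7.
ΔI = 8720 − 6900 = 1820; midpoint Ī = (6900 + 8720)/2 = 7810.
η = (ΔQ/Q̄) ÷ (ΔI/Ī) = (611.4/1040.7) ÷ (1820/7810) = 2.521.

2.521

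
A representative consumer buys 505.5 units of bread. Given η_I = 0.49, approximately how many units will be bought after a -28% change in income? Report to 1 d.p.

436.1

%ΔQ ≈ η × %ΔI = 0.49 × (-28%) = -13.72%.
New Q ≈ 505.5 × (1 − 0.1372) = 436.1.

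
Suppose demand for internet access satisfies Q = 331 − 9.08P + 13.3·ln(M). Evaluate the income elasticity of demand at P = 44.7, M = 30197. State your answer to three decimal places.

At P = 44.7, M = 30197: Q = 62.320.
Holding P constant, ∂Q/∂M = 13.3/M = 0.000440441.
η_M = (∂Q/∂M)·(M/Q) = 0.000440441 × (30197/62.320) = 0.213.

0.213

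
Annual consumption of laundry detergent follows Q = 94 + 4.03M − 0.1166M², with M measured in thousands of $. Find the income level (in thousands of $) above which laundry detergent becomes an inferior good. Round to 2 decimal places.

17.28

dQ/dM = 4.03 − 0.2332M.
The good is inferior where dQ/dM < 0. Setting dQ/dM = 0 gives M = 4.03 / 0.2332 = 17.28.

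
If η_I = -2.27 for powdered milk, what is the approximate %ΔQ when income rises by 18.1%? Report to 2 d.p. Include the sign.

%ΔQ ≈ η × %ΔI = -2.27 × 18.1% = -41.09%.

-41.09%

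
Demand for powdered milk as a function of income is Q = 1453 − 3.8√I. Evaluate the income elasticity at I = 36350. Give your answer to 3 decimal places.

At I = 36350: Q = 728.504.
dQ/dI = -3.8/(2√I) = -0.00996555 at this income.
η = (dQ/dI)·(I/Q) = -0.00996555 × (36350/728.504) = -0.497.

-0.497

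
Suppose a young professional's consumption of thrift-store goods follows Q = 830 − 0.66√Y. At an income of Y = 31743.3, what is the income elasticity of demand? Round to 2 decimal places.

-0.08

At Y = 31743.3: Q = 712.410.
dQ/dY = -0.66/(2√Y) = -0.0018522 at this income.
η = (dQ/dY)·(Y/Q) = -0.0018522 × (31743.3/712.410) = -0.08.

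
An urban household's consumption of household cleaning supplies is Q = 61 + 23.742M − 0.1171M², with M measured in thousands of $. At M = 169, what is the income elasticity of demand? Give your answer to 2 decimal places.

At M = 169: Q = 728.9049.
dQ/dM = 23.742 − 0.2342M = -15.83780.
η = (dQ/dM)·(M/Q) = -15.83780 × (169/728.9049) = -3.67.

-3.67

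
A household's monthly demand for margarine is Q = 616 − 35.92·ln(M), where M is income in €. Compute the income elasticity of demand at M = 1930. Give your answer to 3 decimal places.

At M = 1930: Q = 344.255.
dQ/dM = -35.92/M = -0.0186114 at this income.
η = (dQ/dM)·(M/Q) = -0.0186114 × (1930/344.255) = -0.104.

-0.104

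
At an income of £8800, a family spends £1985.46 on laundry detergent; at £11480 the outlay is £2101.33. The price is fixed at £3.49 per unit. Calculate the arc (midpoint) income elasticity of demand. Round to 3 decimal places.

0.215

With a constant price, Q₁ = 1985.46/3.49 = 568.900 and Q₂ = 2101.33/3.49 = 602.100 (equivalently, work directly with expenditure since P cancels).
Midpoint %ΔQ = (2101.33 − 1985.46)/2043.40 = 0.05670; midpoint %ΔI = (11480 − 8800)/10140 = 0.26430.
η = 0.05670 / 0.26430 = 0.215.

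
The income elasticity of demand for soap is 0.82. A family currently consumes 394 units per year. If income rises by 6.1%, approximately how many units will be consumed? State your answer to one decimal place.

413.7

%ΔQ ≈ η × %ΔI = 0.82 × 6.1% = 5.002%.
New Q ≈ 394 × (1 + 0.05002) = 413.7.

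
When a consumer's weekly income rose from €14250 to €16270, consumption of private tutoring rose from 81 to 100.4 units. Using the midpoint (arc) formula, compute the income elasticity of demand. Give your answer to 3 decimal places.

ΔQ = 100.4 − 81 = 19.4; midpoint Q̄ = (81 + 100.4)/2 = 90.7.
ΔI = 16270 − 14250 = 2020; midpoint Ī = (14250 + 16270)/2 = 15260.
η = (ΔQ/Q̄) ÷ (ΔI/Ī) = (19.4/90.7) ÷ (2020/15260) = 1.616.

1.616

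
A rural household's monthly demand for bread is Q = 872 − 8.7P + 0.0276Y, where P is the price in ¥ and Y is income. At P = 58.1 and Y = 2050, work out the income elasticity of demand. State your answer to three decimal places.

At P = 58.1, Y = 2050: Q = 423.110.
Holding P constant, ∂Q/∂Y = 0.0276.
η_Y = (∂Q/∂Y)·(Y/Q) = 0.0276 × (2050/423.110) = 0.134.

0.134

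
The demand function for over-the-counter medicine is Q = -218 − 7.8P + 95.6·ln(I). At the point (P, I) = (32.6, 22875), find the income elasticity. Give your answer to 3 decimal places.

At P = 32.6, I = 22875: Q = 487.334.
Holding P constant, ∂Q/∂I = 95.6/I = 0.00417923.
η_I = (∂Q/∂I)·(I/Q) = 0.00417923 × (22875/487.334) = 0.196.

0.196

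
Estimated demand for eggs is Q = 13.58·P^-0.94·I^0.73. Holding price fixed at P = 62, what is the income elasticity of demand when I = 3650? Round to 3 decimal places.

0.730

For a multiplicative demand Q = A·P^α·I^β, the income elasticity is β everywhere.
Here β = 0.73, so η = 0.730.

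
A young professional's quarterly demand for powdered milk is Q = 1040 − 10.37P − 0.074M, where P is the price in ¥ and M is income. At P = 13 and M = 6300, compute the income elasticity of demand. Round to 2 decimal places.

-1.06

At P = 13, M = 6300: Q = 438.990.
Holding P constant, ∂Q/∂M = −0.074.
η_M = (∂Q/∂M)·(M/Q) = -0.074 × (6300/438.990) = -1.06.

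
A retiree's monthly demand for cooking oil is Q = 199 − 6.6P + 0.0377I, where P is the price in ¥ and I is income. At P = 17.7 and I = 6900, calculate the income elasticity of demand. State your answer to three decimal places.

0.760

At P = 17.7, I = 6900: Q = 342.310.
Holding P constant, ∂Q/∂I = 0.0377.
η_I = (∂Q/∂I)·(I/Q) = 0.0377 × (6900/342.310) = 0.760.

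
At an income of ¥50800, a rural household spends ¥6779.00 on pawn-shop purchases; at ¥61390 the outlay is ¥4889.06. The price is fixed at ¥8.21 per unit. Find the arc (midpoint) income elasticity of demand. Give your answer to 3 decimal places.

With a constant price, Q₁ = 6779.00/8.21 = 825.700 and Q₂ = 4889.06/8.21 = 595.501 (equivalently, work directly with expenditure since P cancels).
Midpoint %ΔQ = (4889.06 − 6779.00)/5834.03 = -0.32395; midpoint %ΔI = (61390 − 50800)/56095 = 0.18879.
η = -0.32395 / 0.18879 = -1.716.

-1.716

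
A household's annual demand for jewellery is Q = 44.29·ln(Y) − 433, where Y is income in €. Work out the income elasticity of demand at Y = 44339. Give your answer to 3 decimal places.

At Y = 44339: Q = 40.886.
dQ/dY = 44.29/Y = 0.000998895 at this income.
η = (dQ/dY)·(Y/Q) = 0.000998895 × (44339/40.886) = 1.083.

1.083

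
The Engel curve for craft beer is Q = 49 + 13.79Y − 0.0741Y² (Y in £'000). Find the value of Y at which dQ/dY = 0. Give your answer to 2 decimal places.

93.05

dQ/dY = 13.79 − 0.1482Y.
The good is inferior where dQ/dY < 0. Setting dQ/dY = 0 gives Y = 13.79 / 0.1482 = 93.05.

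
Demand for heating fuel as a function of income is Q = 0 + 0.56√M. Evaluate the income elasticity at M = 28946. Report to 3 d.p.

0.500

At M = 28946: Q = 95.276.
dQ/dM = 0.56/(2√M) = 0.00164575 at this income.
η = (dQ/dM)·(M/Q) = 0.00164575 × (28946/95.276) = 0.500.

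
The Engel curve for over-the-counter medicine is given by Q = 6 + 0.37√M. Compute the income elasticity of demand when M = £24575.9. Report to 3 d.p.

0.453

At M = 24575.9: Q = 64.004.
dQ/dM = 0.37/(2√M) = 0.0011801 at this income.
η = (dQ/dM)·(M/Q) = 0.0011801 × (24575.9/64.004) = 0.453.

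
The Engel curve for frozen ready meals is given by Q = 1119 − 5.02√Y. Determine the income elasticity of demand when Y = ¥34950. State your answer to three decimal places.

-2.599

At Y = 34950: Q = 180.515.
dQ/dY = -5.02/(2√Y) = -0.0134261 at this income.
η = (dQ/dY)·(Y/Q) = -0.0134261 × (34950/180.515) = -2.599.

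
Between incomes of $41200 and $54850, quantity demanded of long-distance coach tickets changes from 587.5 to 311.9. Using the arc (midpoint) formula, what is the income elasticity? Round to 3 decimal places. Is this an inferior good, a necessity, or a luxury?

ΔQ = 311.9 − 587.5 = -275.6; midpoint Q̄ = (587.5 + 311.9)/2 = 449.7.
ΔI = 54850 − 41200 = 13650; midpoint Ī = (41200 + 54850)/2 = 48025.
η = (ΔQ/Q̄) ÷ (ΔI/Ī) = (-275.6/449.7) ÷ (13650/48025) = -2.156.
η < 0 ⇒ inferior good.

-2.156 (inferior good)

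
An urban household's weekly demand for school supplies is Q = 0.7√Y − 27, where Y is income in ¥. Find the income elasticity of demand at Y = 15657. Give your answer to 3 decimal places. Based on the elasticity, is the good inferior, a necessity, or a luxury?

0.723 (necessity)

At Y = 15657: Q = 60.590.
dQ/dY = 0.7/(2√Y) = 0.00279714 at this income.
η = (dQ/dY)·(Y/Q) = 0.00279714 × (15657/60.590) = 0.723.
Since 0 < η < 1, the good is a necessity.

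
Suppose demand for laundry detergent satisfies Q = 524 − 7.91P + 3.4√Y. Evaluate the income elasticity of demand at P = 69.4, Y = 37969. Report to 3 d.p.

0.520

At P = 69.4, Y = 37969: Q = 637.558.
Holding P constant, ∂Q/∂Y = 3.4/(2√Y) = 0.00872438.
η_Y = (∂Q/∂Y)·(Y/Q) = 0.00872438 × (37969/637.558) = 0.520.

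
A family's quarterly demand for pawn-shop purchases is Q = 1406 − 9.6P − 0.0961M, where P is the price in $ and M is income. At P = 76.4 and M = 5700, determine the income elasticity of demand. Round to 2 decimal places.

At P = 76.4, M = 5700: Q = 124.790.
Holding P constant, ∂Q/∂M = −0.0961.
η_M = (∂Q/∂M)·(M/Q) = -0.0961 × (5700/124.790) = -4.39.

-4.39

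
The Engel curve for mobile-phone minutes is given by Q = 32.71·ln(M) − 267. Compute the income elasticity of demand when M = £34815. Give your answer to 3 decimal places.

At M = 34815: Q = 75.075.
dQ/dM = 32.71/M = 0.000939538 at this income.
η = (dQ/dM)·(M/Q) = 0.000939538 × (34815/75.075) = 0.436.

0.436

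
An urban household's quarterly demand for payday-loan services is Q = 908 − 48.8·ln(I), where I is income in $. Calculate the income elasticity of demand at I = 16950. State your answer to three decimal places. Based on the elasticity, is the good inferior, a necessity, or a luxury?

At I = 16950: Q = 432.784.
dQ/dI = -48.8/I = -0.00287906 at this income.
η = (dQ/dI)·(I/Q) = -0.00287906 × (16950/432.784) = -0.113.
Since η < 0, the good is an inferior good.

-0.113 (inferior good)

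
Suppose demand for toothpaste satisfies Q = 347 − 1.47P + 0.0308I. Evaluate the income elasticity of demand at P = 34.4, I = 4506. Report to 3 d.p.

At P = 34.4, I = 4506: Q = 435.217.
Holding P constant, ∂Q/∂I = 0.0308.
η_I = (∂Q/∂I)·(I/Q) = 0.0308 × (4506/435.217) = 0.319.

0.319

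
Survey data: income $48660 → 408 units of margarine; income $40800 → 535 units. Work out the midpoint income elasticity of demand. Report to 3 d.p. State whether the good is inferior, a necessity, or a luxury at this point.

-1.533 (inferior good)

ΔQ = 535 − 408 = 127; midpoint Q̄ = (408 + 535)/2 = 471.5.
ΔI = 40800 − 48660 = -7860; midpoint Ī = (48660 + 40800)/2 = 44730.
η = (ΔQ/Q̄) ÷ (ΔI/Ī) = (127/471.5) ÷ (-7860/44730) = -1.533.
η < 0 ⇒ inferior good.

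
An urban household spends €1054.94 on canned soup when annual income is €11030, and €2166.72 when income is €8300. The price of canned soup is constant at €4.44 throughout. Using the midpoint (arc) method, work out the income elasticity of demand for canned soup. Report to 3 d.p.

-2.443

With a constant price, Q₁ = 1054.94/4.44 = 237.599 and Q₂ = 2166.72/4.44 = 488.000 (equivalently, work directly with expenditure since P cancels).
Midpoint %ΔQ = (2166.72 − 1054.94)/1610.83 = 0.69019; midpoint %ΔI = (8300 − 11030)/9665 = -0.28246.
η = 0.69019 / -0.28246 = -2.443.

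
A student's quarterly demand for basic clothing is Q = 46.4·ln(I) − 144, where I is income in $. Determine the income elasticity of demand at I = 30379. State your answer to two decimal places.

At I = 30379: Q = 334.918.
dQ/dI = 46.4/I = 0.00152737 at this income.
η = (dQ/dI)·(I/Q) = 0.00152737 × (30379/334.918) = 0.14.

0.14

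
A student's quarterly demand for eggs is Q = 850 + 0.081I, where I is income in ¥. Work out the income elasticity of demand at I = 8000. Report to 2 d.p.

0.43

At I = 8000: Q = 1498.000.
dQ/dI = 0.081.
η = (dQ/dI)·(I/Q) = 0.081 × (8000/1498.000) = 0.43.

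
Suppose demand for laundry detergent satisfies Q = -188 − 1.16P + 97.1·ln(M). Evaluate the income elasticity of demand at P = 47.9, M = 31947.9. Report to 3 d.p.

0.127

At P = 47.9, M = 31947.9: Q = 763.544.
Holding P constant, ∂Q/∂M = 97.1/M = 0.00303932.
η_M = (∂Q/∂M)·(M/Q) = 0.00303932 × (31947.9/763.544) = 0.127.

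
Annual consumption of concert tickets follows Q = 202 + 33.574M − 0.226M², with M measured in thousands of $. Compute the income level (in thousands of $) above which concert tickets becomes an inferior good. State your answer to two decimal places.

dQ/dM = 33.574 − 0.452M.
The good is inferior where dQ/dM < 0. Setting dQ/dM = 0 gives M = 33.574 / 0.452 = 74.28.

74.28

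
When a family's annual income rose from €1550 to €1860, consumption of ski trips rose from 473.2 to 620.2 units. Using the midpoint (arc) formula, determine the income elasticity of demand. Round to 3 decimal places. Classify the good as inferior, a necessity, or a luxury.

1.479 (luxury)

ΔQ = 620.2 − 473.2 = 147; midpoint Q̄ = (473.2 + 620.2)/2 = 546.7.
ΔI = 1860 − 1550 = 310; midpoint Ī = (1550 + 1860)/2 = 1705.
η = (ΔQ/Q̄) ÷ (ΔI/Ī) = (147/546.7) ÷ (310/1705) = 1.479.
η > 1 ⇒ luxury.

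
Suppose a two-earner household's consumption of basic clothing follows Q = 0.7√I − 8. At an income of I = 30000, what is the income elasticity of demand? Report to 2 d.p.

At I = 30000: Q = 113.244.
dQ/dI = 0.7/(2√I) = 0.00202073 at this income.
η = (dQ/dI)·(I/Q) = 0.00202073 × (30000/113.244) = 0.54.

0.54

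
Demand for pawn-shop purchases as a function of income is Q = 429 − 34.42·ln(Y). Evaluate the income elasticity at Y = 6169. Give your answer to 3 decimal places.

-0.268

At Y = 6169: Q = 128.607.
dQ/dY = -34.42/Y = -0.00557951 at this income.
η = (dQ/dY)·(Y/Q) = -0.00557951 × (6169/128.607) = -0.268.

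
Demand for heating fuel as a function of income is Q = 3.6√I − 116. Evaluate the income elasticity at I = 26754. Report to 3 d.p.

At I = 26754: Q = 472.839.
dQ/dI = 3.6/(2√I) = 0.0110047 at this income.
η = (dQ/dI)·(I/Q) = 0.0110047 × (26754/472.839) = 0.623.

0.623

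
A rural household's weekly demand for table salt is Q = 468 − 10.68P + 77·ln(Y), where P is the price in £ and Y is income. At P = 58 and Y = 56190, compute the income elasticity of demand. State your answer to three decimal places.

At P = 58, Y = 56190: Q = 690.670.
Holding P constant, ∂Q/∂Y = 77/Y = 0.00137035.
η_Y = (∂Q/∂Y)·(Y/Q) = 0.00137035 × (56190/690.670) = 0.111.

0.111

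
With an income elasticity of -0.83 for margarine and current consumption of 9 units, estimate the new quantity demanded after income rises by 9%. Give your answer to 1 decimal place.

%ΔQ ≈ η × %ΔI = -0.83 × 9% = -7.47%.
New Q ≈ 9 × (1 − 0.0747) = 8.3.

8.3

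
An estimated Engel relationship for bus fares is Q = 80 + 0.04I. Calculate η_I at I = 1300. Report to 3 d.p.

At I = 1300: Q = 132.000.
dQ/dI = 0.04.
η = (dQ/dI)·(I/Q) = 0.04 × (1300/132.000) = 0.394.

0.394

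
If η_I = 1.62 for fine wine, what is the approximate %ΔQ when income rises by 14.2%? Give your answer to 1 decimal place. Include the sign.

%ΔQ ≈ η × %ΔI = 1.62 × 14.2% = 23.0%.

23.0%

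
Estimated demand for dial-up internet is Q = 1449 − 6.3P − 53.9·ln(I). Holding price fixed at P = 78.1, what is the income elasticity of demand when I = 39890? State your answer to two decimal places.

At P = 78.1, I = 39890: Q = 385.960.
Holding P constant, ∂Q/∂I = -53.9/I = -0.00135122.
η_I = (∂Q/∂I)·(I/Q) = -0.00135122 × (39890/385.960) = -0.14.

-0.14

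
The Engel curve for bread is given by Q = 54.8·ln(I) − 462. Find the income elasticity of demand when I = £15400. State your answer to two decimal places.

At I = 15400: Q = 66.388.
dQ/dI = 54.8/I = 0.00355844 at this income.
η = (dQ/dI)·(I/Q) = 0.00355844 × (15400/66.388) = 0.83.

0.83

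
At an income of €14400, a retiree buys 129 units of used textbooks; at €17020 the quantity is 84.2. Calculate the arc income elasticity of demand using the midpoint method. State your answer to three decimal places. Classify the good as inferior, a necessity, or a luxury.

-2.520 (inferior good)

ΔQ = 84.2 − 129 = -44.8; midpoint Q̄ = (129 + 84.2)/2 = 106.6.
ΔI = 17020 − 14400 = 2620; midpoint Ī = (14400 + 17020)/2 = 15710.
η = (ΔQ/Q̄) ÷ (ΔI/Ī) = (-44.8/106.6) ÷ (2620/15710) = -2.520.
η < 0 ⇒ inferior good.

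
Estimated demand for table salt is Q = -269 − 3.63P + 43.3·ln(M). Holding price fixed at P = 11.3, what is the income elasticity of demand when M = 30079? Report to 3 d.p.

At P = 11.3, M = 30079: Q = 136.473.
Holding P constant, ∂Q/∂M = 43.3/M = 0.00143954.
η_M = (∂Q/∂M)·(M/Q) = 0.00143954 × (30079/136.473) = 0.317.

0.317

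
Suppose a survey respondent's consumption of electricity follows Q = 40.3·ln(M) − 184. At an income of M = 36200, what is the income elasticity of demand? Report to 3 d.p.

At M = 36200: Q = 239.022.
dQ/dM = 40.3/M = 0.00111326 at this income.
η = (dQ/dM)·(M/Q) = 0.00111326 × (36200/239.022) = 0.169.

0.169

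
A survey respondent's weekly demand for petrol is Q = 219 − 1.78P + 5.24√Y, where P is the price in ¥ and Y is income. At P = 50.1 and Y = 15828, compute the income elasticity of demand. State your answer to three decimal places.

At P = 50.1, Y = 15828: Q = 789.063.
Holding P constant, ∂Q/∂Y = 5.24/(2√Y) = 0.0208252.
η_Y = (∂Q/∂Y)·(Y/Q) = 0.0208252 × (15828/789.063) = 0.418.

0.418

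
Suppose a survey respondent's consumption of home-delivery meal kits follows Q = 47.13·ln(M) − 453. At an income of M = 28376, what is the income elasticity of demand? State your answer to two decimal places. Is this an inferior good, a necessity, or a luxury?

At M = 28376: Q = 30.238.
dQ/dM = 47.13/M = 0.00166091 at this income.
η = (dQ/dM)·(M/Q) = 0.00166091 × (28376/30.238) = 1.56.
Since η > 1, the good is a luxury.

1.56 (luxury)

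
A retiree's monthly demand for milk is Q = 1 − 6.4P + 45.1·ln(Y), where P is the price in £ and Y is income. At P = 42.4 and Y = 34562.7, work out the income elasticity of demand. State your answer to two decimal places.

At P = 42.4, Y = 34562.7: Q = 200.959.
Holding P constant, ∂Q/∂Y = 45.1/Y = 0.00130487.
η_Y = (∂Q/∂Y)·(Y/Q) = 0.00130487 × (34562.7/200.959) = 0.22.

0.22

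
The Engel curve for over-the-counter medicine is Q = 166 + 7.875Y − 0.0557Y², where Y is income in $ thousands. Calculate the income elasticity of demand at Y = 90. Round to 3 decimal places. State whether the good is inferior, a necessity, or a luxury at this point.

At Y = 90: Q = 423.5800.
dQ/dY = 7.875 − 0.1114Y = -2.15100.
η = (dQ/dY)·(Y/Q) = -2.15100 × (90/423.5800) = -0.457.
η < 0 ⇒ inferior good.

-0.457 (inferior good)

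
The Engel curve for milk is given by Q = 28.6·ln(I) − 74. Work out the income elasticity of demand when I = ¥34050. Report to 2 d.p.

At I = 34050: Q = 224.458.
dQ/dI = 28.6/I = 0.000839941 at this income.
η = (dQ/dI)·(I/Q) = 0.000839941 × (34050/224.458) = 0.13.

0.13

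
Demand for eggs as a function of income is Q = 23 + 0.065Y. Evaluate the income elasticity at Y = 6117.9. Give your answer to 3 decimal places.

0.945

At Y = 6117.9: Q = 420.664.
dQ/dY = 0.065.
η = (dQ/dY)·(Y/Q) = 0.065 × (6117.9/420.664) = 0.945.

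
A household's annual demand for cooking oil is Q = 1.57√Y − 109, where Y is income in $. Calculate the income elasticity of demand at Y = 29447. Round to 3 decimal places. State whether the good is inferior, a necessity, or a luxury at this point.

At Y = 29447: Q = 160.414.
dQ/dY = 1.57/(2√Y) = 0.00457456 at this income.
η = (dQ/dY)·(Y/Q) = 0.00457456 × (29447/160.414) = 0.840.
Since 0 < η < 1, the good is a necessity.

0.840 (necessity)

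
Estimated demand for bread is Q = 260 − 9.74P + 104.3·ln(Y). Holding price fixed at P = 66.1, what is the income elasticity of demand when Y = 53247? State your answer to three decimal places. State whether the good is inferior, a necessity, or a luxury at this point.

0.139 (necessity)

At P = 66.1, Y = 53247: Q = 751.251.
Holding P constant, ∂Q/∂Y = 104.3/Y = 0.0019588.
η_Y = (∂Q/∂Y)·(Y/Q) = 0.0019588 × (53247/751.251) = 0.139.
Since 0 < η < 1, this is a necessity.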